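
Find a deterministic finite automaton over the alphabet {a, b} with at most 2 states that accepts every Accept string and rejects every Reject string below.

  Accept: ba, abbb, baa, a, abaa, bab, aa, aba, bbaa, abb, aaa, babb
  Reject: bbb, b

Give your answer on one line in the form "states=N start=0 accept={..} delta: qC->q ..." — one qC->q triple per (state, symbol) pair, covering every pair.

State merging on the prefix tree: take the shortest (then alphabetical) example prefix whose next move is undefined and point that move at state 0, else 1, else 2, ...; a target is out if some Accept/Reject pair would then sit in one state with the same input left (inseparable). If every existing state is out, open a new one.
a: 0a undefined. 0a->0: no, abbb/bbb meet in 0 with "bbb" left. Open state 1: 0a->1.
b: 0b undefined. 0b->0: ok.
aa: 1a undefined. 1a->0: no, baa/bbb meet in 0. 1a->1: ok.
ab: 1b undefined. 1b->0: no, abbb/bbb meet in 0. 1b->1: ok.
All examples now run through 2 states with every (state, symbol) defined. Accept strings end in {1}, Reject strings end in {0}; accept={1}.

states=2 start=0 accept={1} delta: 0a->1 0b->0 1a->1 1b->1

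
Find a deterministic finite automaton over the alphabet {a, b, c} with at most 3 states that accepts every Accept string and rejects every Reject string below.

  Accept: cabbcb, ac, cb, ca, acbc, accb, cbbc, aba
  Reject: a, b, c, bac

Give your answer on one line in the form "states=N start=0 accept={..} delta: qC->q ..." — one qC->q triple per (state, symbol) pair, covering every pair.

states=3 start=0 accept={0,2} delta: 0a->1 0b->1 0c->1 1a->0 1b->2 1c->0 2a->0 2b->1 2c->1

Fold the examples into a partial DFA from state 0: repeatedly fix the first undefined (state, symbol) met by the shortest-then-alphabetical prefix, trying targets in increasing order and rejecting any under which an Accept and a Reject string meet in one state with the same remainder; add a state when all current targets are rejected. Accepting states are where Accept strings end.
a: 0a undefined. 0a->0: no, ac/c meet in 0 with "c" left. Open state 1: 0a->1.
b: 0b undefined. 0b->0: no, ac/bac meet in 1 with "c" left. 0b->1: ok.
c: 0c undefined. 0c->0: no, cb/a meet in 1. 0c->1: ok.
ab: 1b undefined. 1b->0: no, aba/a meet in 1. 1b->1: no, cb/a meet in 1. Open state 2: 1b->2.
ac: 1c undefined. 1c->0: ok.
ba: 1a undefined. 1a->0: ok.
aba: 2a undefined. 2a->0: ok.
cbb: 2b undefined. 2b->0: no, cbbc/a meet in 1. 2b->1: ok.
cabbc: 2c undefined. 2c->0: no, cabbcb/a meet in 1. 2c->1: ok.
All examples now run through 3 states with every (state, symbol) defined. Accept strings end in {0,2}, Reject strings end in {1}; accept={0,2}.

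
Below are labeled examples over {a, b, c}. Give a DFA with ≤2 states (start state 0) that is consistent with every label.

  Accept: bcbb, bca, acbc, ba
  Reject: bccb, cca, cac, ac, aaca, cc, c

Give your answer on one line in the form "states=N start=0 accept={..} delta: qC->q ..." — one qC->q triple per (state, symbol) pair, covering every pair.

State merging on the prefix tree: take the shortest (then alphabetical) example prefix whose next move is undefined and point that move at state 0, else 1, else 2, ...; a target is out if some Accept/Reject pair would then sit in one state with the same input left (inseparable). If every existing state is out, open a new one.
a: 0a undefined. 0a->0: ok.
b: 0b undefined. 0b->0: no, bca/aaca meet in 0 with "ca" left. Open state 1: 0b->1.
c: 0c undefined. 0c->0: ok.
ba: 1a undefined. 1a->0: no, ba/cca meet in 0. 1a->1: ok.
bc: 1c undefined. 1c->0: no, bca/cca meet in 0. 1c->1: ok.
bcb: 1b undefined. 1b->0: ok.
All examples now run through 2 states with every (state, symbol) defined. Accept strings end in {1}, Reject strings end in {0}; accept={1}.

states=2 start=0 accept={1} delta: 0a->0 0b->1 0c->0 1a->1 1b->0 1c->1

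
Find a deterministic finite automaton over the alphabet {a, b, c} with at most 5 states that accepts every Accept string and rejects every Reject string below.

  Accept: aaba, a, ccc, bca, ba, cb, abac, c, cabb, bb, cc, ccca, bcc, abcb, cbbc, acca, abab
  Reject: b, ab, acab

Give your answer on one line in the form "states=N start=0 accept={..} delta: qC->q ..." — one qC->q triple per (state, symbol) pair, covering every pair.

State merging on the prefix tree: take the shortest (then alphabetical) example prefix whose next move is undefined and point that move at state 0, else 1, else 2, ...; a target is out if some Accept/Reject pair would then sit in one state with the same input left (inseparable). If every existing state is out, open a new one.
a: 0a undefined. 0a->0: ok.
b: 0b undefined. 0b->0: no, aaba/b meet in 0. Open state 1: 0b->1.
c: 0c undefined. 0c->0: no, cb/b meet in 1. 0c->1: no, c/b meet in 1. Open state 2: 0c->2.
ba: 1a undefined. 1a->0: no, abab/b meet in 1. 1a->1: no, aaba/b meet in 1. 1a->2: ok.
bb: 1b undefined. 1b->0: ok.
bc: 1c undefined. 1c->0: no, abcb/b meet in 1. 1c->1: no, bcc/b meet in 1. 1c->2: ok.
ca: 2a undefined. 2a->0: ok.
cb: 2b undefined. 2b->0: ok.
cc: 2c undefined. 2c->0: ok.
All examples now run through 3 states with every (state, symbol) defined. Accept strings end in {0,2}, Reject strings end in {1}; accept={0,2}.

states=3 start=0 accept={0,2} delta: 0a->0 0b->1 0c->2 1a->2 1b->0 1c->2 2a->0 2b->0 2c->0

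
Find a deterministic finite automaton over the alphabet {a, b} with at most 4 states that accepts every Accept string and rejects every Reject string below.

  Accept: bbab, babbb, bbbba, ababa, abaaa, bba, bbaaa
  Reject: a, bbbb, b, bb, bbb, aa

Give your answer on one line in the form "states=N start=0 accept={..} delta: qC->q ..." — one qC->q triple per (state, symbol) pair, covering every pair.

Grow the machine one transition at a time. Run the examples from 0; the earliest place one falls off (shortest prefix, ties alphabetical) gets sent to the lowest-numbered state that keeps every Accept/Reject pair distinguishable — a pair clashes when both reach the same state with identical unread suffix — and to a fresh state only if none does.
a: 0a undefined. 0a->0: ok.
b: 0b undefined. 0b->0: no, bbab/a meet in 0. Open state 1: 0b->1.
ba: 1a undefined. 1a->0: no, babbb/bbb meet in 1 with "bb" left. 1a->1: no, babbb/bbbb meet in 1 with "bbb" left. Open state 2: 1a->2.
bb: 1b undefined. 1b->0: no, bbab/b meet in 1. 1b->1: ok.
bab: 2b undefined. 2b->0: no, bbab/a meet in 0. 2b->1: no, bbab/bbbb meet in 1. 2b->2: ok.
abaa: 2a undefined. 2a->0: no, ababa/a meet in 0. 2a->1: no, ababa/bbbb meet in 1. 2a->2: ok.
All examples now run through 3 states with every (state, symbol) defined. Accept strings end in {2}, Reject strings end in {0,1}; accept={2}.

states=3 start=0 accept={2} delta: 0a->0 0b->1 1a->2 1b->1 2a->2 2b->2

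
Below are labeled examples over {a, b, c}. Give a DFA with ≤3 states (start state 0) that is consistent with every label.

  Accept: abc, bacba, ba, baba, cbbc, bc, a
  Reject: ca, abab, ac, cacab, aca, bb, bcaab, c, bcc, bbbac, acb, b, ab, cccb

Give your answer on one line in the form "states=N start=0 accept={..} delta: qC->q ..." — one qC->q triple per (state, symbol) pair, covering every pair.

states=3 start=0 accept={0} delta: 0a->0 0b->1 0c->2 1a->0 1b->1 1c->0 2a->1 2b->1 2c->0

Fold the examples into a partial DFA from state 0: repeatedly fix the first undefined (state, symbol) met by the shortest-then-alphabetical prefix, trying targets in increasing order and rejecting any under which an Accept and a Reject string meet in one state with the same remainder; add a state when all current targets are rejected. Accepting states are where Accept strings end.
a: 0a undefined. 0a->0: ok.
b: 0b undefined. 0b->0: no, abc/ac meet in 0 with "c" left. Open state 1: 0b->1.
c: 0c undefined. 0c->0: no, a/ca meet in 0. 0c->1: no, ba/ca meet in 1 with "a" left. Open state 2: 0c->2.
ba: 1a undefined. 1a->0: ok.
bb: 1b undefined. 1b->0: no, ba/bb meet in 0. 1b->1: ok.
bc: 1c undefined. 1c->0: ok.
ca: 2a undefined. 2a->0: no, abc/ca meet in 0. 2a->1: ok.
cb: 2b undefined. 2b->0: no, abc/acb meet in 0. 2b->1: ok.
cc: 2c undefined. 2c->0: ok.
All examples now run through 3 states with every (state, symbol) defined. Accept strings end in {0}, Reject strings end in {1,2}; accept={0}.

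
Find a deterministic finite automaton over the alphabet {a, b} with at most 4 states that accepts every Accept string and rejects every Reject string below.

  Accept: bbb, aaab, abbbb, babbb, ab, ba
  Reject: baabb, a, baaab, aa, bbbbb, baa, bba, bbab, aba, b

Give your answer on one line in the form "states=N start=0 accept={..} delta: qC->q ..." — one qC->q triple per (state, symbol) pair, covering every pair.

Fold the examples into a partial DFA from state 0: repeatedly fix the first undefined (state, symbol) met by the shortest-then-alphabetical prefix, trying targets in increasing order and rejecting any under which an Accept and a Reject string meet in one state with the same remainder; add a state when all current targets are rejected. Accepting states are where Accept strings end.
a: 0a undefined. 0a->0: no, aaab/b meet in 0 with "b" left. Open state 1: 0a->1.
b: 0b undefined. 0b->0: no, bbb/bbbbb meet in 0. 0b->1: no, abbbb/bbbbb meet in 1 with "bbbb" left. Open state 2: 0b->2.
aa: 1a undefined. 1a->0: ok.
ab: 1b undefined. 1b->0: no, aaab/aa meet in 0. 1b->1: no, aaab/a meet in 1. 1b->2: no, aaab/b meet in 2. Open state 3: 1b->3.
ba: 2a undefined. 2a->0: no, ba/aa meet in 0. 2a->1: no, aaab/baaab meet in 3. 2a->2: no, bbb/baabb meet in 2 with "bb" left. 2a->3: ok.
bb: 2b undefined. 2b->0: no, bbb/bbbbb meet in 2. 2b->1: ok.
aba: 3a undefined. 3a->0: no, bbb/baaab meet in 3. 3a->1: ok.
abb: 3b undefined. 3b->0: no, abbbb/a meet in 1. 3b->1: no, bbb/bbbbb meet in 3. 3b->2: ok.
All examples now run through 4 states with every (state, symbol) defined. Accept strings end in {3}, Reject strings end in {0,1,2}; accept={3}.

states=4 start=0 accept={3} delta: 0a->1 0b->2 1a->0 1b->3 2a->3 2b->1 3a->1 3b->2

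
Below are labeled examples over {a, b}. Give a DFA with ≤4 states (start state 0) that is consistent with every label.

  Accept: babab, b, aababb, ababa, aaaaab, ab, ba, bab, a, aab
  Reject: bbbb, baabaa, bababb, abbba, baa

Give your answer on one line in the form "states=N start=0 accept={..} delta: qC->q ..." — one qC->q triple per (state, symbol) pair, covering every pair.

states=4 start=0 accept={0,1,2} delta: 0a->0 0b->1 1a->2 1b->3 2a->3 2b->0 3a->3 3b->3

Fold the examples into a partial DFA from state 0: repeatedly fix the first undefined (state, symbol) met by the shortest-then-alphabetical prefix, trying targets in increasing order and rejecting any under which an Accept and a Reject string meet in one state with the same remainder; add a state when all current targets are rejected. Accepting states are where Accept strings end.
a: 0a undefined. 0a->0: ok.
b: 0b undefined. 0b->0: no, babab/bbbb meet in 0. Open state 1: 0b->1.
ba: 1a undefined. 1a->0: no, aababb/bababb meet in 1 with "b" left. 1a->1: no, b/baa meet in 1. Open state 2: 1a->2.
bb: 1b undefined. 1b->0: no, ba/abbba meet in 2. 1b->1: no, b/bbbb meet in 1. 1b->2: no, aababb/bbbb meet in 2 with "bb" left. Open state 3: 1b->3.
baa: 2a undefined. 2a->0: no, a/baabaa meet in 0. 2a->1: no, b/baa meet in 1. 2a->2: no, ba/baa meet in 2. 2a->3: ok.
bab: 2b undefined. 2b->0: ok.
bbb: 3b undefined. 3b->0: no, babab/bbbb meet in 1. 3b->1: no, ba/abbba meet in 2. 3b->2: no, ababa/bbbb meet in 0. 3b->3: ok.
abbba: 3a undefined. 3a->0: no, ababa/baabaa meet in 0. 3a->1: no, babab/abbba meet in 1. 3a->2: no, ba/abbba meet in 2. 3a->3: ok.
All examples now run through 4 states with every (state, symbol) defined. Accept strings end in {0,1,2}, Reject strings end in {3}; accept={0,1,2}.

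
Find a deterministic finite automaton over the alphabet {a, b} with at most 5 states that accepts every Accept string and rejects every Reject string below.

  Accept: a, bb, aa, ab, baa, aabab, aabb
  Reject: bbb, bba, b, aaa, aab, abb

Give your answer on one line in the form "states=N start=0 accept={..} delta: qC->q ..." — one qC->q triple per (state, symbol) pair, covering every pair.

states=5 start=0 accept={0,1,3} delta: 0a->1 0b->2 1a->3 1b->0 2a->0 2b->3 3a->2 3b->4 4a->1 4b->0

Grow the machine one transition at a time. Run the examples from 0; the earliest place one falls off (shortest prefix, ties alphabetical) gets sent to the lowest-numbered state that keeps every Accept/Reject pair distinguishable — a pair clashes when both reach the same state with identical unread suffix — and to a fresh state only if none does.
a: 0a undefined. 0a->0: no, a/aaa meet in 0. Open state 1: 0a->1.
b: 0b undefined. 0b->0: no, a/bba meet in 1. 0b->1: no, a/b meet in 1. Open state 2: 0b->2.
aa: 1a undefined. 1a->0: no, a/aaa meet in 1. 1a->1: no, a/aaa meet in 1. 1a->2: no, bb/aab meet in 2 with "b" left. Open state 3: 1a->3.
ab: 1b undefined. 1b->0: ok.
ba: 2a undefined. 2a->0: ok.
bb: 2b undefined. 2b->0: no, a/bba meet in 1. 2b->1: no, aa/bba meet in 3. 2b->2: no, bb/bbb meet in 2. 2b->3: ok.
aaa: 3a undefined. 3a->0: no, ab/bba meet in 0. 3a->1: no, a/bba meet in 1. 3a->2: ok.
aab: 3b undefined. 3b->0: no, ab/bbb meet in 0. 3b->1: no, a/bbb meet in 1. 3b->2: no, aabab/bbb meet in 2. 3b->3: no, bb/bbb meet in 3. Open state 4: 3b->4.
aaba: 4a undefined. 4a->0: no, aabab/bba meet in 2. 4a->1: ok.
aabb: 4b undefined. 4b->0: ok.
All examples now run through 5 states with every (state, symbol) defined. Accept strings end in {0,1,3}, Reject strings end in {2,4}; accept={0,1,3}.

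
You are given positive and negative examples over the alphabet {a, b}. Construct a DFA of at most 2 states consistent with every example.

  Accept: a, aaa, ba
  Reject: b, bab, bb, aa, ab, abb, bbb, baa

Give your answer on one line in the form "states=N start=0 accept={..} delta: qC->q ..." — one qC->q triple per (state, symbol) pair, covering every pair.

states=2 start=0 accept={1} delta: 0a->1 0b->0 1a->0 1b->0

Grow the machine one transition at a time. Run the examples from 0; the earliest place one falls off (shortest prefix, ties alphabetical) gets sent to the lowest-numbered state that keeps every Accept/Reject pair distinguishable — a pair clashes when both reach the same state with identical unread suffix — and to a fresh state only if none does.
a: 0a undefined. 0a->0: no, a/aa meet in 0. Open state 1: 0a->1.
b: 0b undefined. 0b->0: ok.
aa: 1a undefined. 1a->0: ok.
ab: 1b undefined. 1b->0: ok.
All examples now run through 2 states with every (state, symbol) defined. Accept strings end in {1}, Reject strings end in {0}; accept={1}.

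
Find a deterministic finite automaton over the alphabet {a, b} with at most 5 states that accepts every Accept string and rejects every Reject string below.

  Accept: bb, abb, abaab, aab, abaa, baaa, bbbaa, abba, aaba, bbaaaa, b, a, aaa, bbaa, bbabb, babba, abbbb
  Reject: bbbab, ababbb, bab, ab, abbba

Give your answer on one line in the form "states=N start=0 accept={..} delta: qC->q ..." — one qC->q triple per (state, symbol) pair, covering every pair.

Fold the examples into a partial DFA from state 0: repeatedly fix the first undefined (state, symbol) met by the shortest-then-alphabetical prefix, trying targets in increasing order and rejecting any under which an Accept and a Reject string meet in one state with the same remainder; add a state when all current targets are rejected. Accepting states are where Accept strings end.
a: 0a undefined. 0a->0: no, aab/ab meet in 0 with "b" left. Open state 1: 0a->1.
b: 0b undefined. 0b->0: ok.
aa: 1a undefined. 1a->0: ok.
ab: 1b undefined. 1b->0: no, bb/bbbab meet in 0. 1b->1: no, bb/ababbb meet in 0. Open state 2: 1b->2.
aba: 2a undefined. 2a->0: no, bb/ababbb meet in 0. 2a->1: ok.
abb: 2b undefined. 2b->0: no, bb/ababbb meet in 0. 2b->1: no, abb/abbba meet in 1. 2b->2: no, abb/bbbab meet in 2. Open state 3: 2b->3.
abba: 3a undefined. 3a->0: ok.
abbb: 3b undefined. 3b->0: no, bb/ababbb meet in 0. 3b->1: no, bb/abbba meet in 0. 3b->2: no, baaa/abbba meet in 1. 3b->3: no, bb/abbba meet in 0. Open state 4: 3b->4.
abbba: 4a undefined. 4a->0: no, bb/abbba meet in 0. 4a->1: no, baaa/abbba meet in 1. 4a->2: ok.
abbbb: 4b undefined. 4b->0: ok.
All examples now run through 5 states with every (state, symbol) defined. Accept strings end in {0,1,3}, Reject strings end in {2,4}; accept={0,1,3}.

states=5 start=0 accept={0,1,3} delta: 0a->1 0b->0 1a->0 1b->2 2a->1 2b->3 3a->0 3b->4 4a->2 4b->0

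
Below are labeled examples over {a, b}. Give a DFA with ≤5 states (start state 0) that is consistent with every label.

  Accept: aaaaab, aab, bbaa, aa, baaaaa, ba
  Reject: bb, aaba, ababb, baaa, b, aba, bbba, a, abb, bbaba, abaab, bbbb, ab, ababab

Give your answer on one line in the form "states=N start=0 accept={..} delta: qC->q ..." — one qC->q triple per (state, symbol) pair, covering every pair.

State merging on the prefix tree: take the shortest (then alphabetical) example prefix whose next move is undefined and point that move at state 0, else 1, else 2, ...; a target is out if some Accept/Reject pair would then sit in one state with the same input left (inseparable). If every existing state is out, open a new one.
a: 0a undefined. 0a->0: no, aaaaab/b meet in 0 with "b" left. Open state 1: 0a->1.
b: 0b undefined. 0b->0: no, ba/bbba meet in 1. 0b->1: ok.
aa: 1a undefined. 1a->0: no, aaaaab/bb meet in 1 with "b" left. 1a->1: no, aaaaab/bb meet in 1 with "b" left. Open state 2: 1a->2.
ab: 1b undefined. 1b->0: no, aab/abaab meet in 2 with "b" left. 1b->1: no, aa/aba meet in 2. 1b->2: no, aab/abb meet in 2 with "b" left. Open state 3: 1b->3.
aaa: 2a undefined. 2a->0: ok.
aab: 2b undefined. 2b->0: ok.
aba: 3a undefined. 3a->0: no, aaaaab/aba meet in 0. 3a->1: no, aaaaab/abaab meet in 0. 3a->2: no, aa/aba meet in 2. 3a->3: no, bbaa/bb meet in 3. Open state 4: 3a->4.
abb: 3b undefined. 3b->0: no, aaaaab/abb meet in 0. 3b->1: no, aa/bbba meet in 2. 3b->2: no, aaaaab/bbba meet in 0. 3b->3: ok.
abaa: 4a undefined. 4a->0: ok.
abab: 4b undefined. 4b->0: ok.
All examples now run through 5 states with every (state, symbol) defined. Accept strings end in {0,2}, Reject strings end in {1,3,4}; accept={0,2}.

states=5 start=0 accept={0,2} delta: 0a->1 0b->1 1a->2 1b->3 2a->0 2b->0 3a->4 3b->3 4a->0 4b->0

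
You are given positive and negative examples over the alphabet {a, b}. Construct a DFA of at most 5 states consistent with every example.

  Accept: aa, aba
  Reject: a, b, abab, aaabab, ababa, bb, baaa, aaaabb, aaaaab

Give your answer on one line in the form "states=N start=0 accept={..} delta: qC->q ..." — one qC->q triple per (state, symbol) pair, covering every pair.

states=3 start=0 accept={2} delta: 0a->1 0b->0 1a->2 1b->1 2a->0 2b->0

Grow the machine one transition at a time. Run the examples from 0; the earliest place one falls off (shortest prefix, ties alphabetical) gets sent to the lowest-numbered state that keeps every Accept/Reject pair distinguishable — a pair clashes when both reach the same state with identical unread suffix — and to a fresh state only if none does.
a: 0a undefined. 0a->0: no, aa/a meet in 0. Open state 1: 0a->1.
b: 0b undefined. 0b->0: ok.
aa: 1a undefined. 1a->0: no, aa/b meet in 0. 1a->1: no, aa/a meet in 1. Open state 2: 1a->2.
ab: 1b undefined. 1b->0: no, aba/a meet in 1. 1b->1: ok.
aaa: 2a undefined. 2a->0: ok.
abab: 2b undefined. 2b->0: ok.
All examples now run through 3 states with every (state, symbol) defined. Accept strings end in {2}, Reject strings end in {0,1}; accept={2}.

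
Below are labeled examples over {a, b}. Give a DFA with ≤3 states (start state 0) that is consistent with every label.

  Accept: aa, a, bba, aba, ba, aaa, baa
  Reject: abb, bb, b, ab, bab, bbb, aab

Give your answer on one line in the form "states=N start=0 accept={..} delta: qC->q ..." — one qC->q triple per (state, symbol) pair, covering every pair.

Fold the examples into a partial DFA from state 0: repeatedly fix the first undefined (state, symbol) met by the shortest-then-alphabetical prefix, trying targets in increasing order and rejecting any under which an Accept and a Reject string meet in one state with the same remainder; add a state when all current targets are rejected. Accepting states are where Accept strings end.
a: 0a undefined. 0a->0: ok.
b: 0b undefined. 0b->0: no, aa/abb meet in 0. Open state 1: 0b->1.
ba: 1a undefined. 1a->0: ok.
bb: 1b undefined. 1b->0: no, aa/abb meet in 0. 1b->1: ok.
All examples now run through 2 states with every (state, symbol) defined. Accept strings end in {0}, Reject strings end in {1}; accept={0}.

states=2 start=0 accept={0} delta: 0a->0 0b->1 1a->0 1b->1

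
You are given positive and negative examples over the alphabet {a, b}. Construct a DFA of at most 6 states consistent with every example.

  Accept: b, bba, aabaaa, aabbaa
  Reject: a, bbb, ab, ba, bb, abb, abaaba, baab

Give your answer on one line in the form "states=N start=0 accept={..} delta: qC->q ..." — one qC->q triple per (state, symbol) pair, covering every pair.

states=5 start=0 accept={2,4} delta: 0a->1 0b->2 1a->0 1b->1 2a->3 2b->3 3a->4 3b->0 4a->2 4b->0

Grow the machine one transition at a time. Run the examples from 0; the earliest place one falls off (shortest prefix, ties alphabetical) gets sent to the lowest-numbered state that keeps every Accept/Reject pair distinguishable — a pair clashes when both reach the same state with identical unread suffix — and to a fresh state only if none does.
a: 0a undefined. 0a->0: no, b/ab meet in 0 with "b" left. Open state 1: 0a->1.
b: 0b undefined. 0b->0: no, b/bbb meet in 0. 0b->1: no, b/a meet in 1. Open state 2: 0b->2.
aa: 1a undefined. 1a->0: ok.
ab: 1b undefined. 1b->0: no, b/abb meet in 2. 1b->1: ok.
ba: 2a undefined. 2a->0: no, aabaaa/ba meet in 0. 2a->1: no, b/baab meet in 2. 2a->2: no, b/ba meet in 2. Open state 3: 2a->3.
bb: 2b undefined. 2b->0: no, b/bbb meet in 2. 2b->1: no, bba/abaaba meet in 0. 2b->2: no, b/bbb meet in 2. 2b->3: ok.
baa: 3a undefined. 3a->0: no, b/baab meet in 2. 3a->1: no, bba/a meet in 1. 3a->2: no, aabaaa/ba meet in 3. 3a->3: no, bba/ba meet in 3. Open state 4: 3a->4.
bbb: 3b undefined. 3b->0: ok.
baab: 4b undefined. 4b->0: ok.
aabaaa: 4a undefined. 4a->0: no, aabaaa/bbb meet in 0. 4a->1: no, aabaaa/a meet in 1. 4a->2: ok.
All examples now run through 5 states with every (state, symbol) defined. Accept strings end in {2,4}, Reject strings end in {0,1,3}; accept={2,4}.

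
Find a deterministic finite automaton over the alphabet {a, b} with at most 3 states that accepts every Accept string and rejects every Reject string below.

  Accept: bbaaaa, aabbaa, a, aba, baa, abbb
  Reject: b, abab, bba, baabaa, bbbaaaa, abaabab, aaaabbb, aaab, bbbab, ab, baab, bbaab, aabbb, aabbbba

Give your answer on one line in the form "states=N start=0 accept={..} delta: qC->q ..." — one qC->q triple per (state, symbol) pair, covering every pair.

Grow the machine one transition at a time. Run the examples from 0; the earliest place one falls off (shortest prefix, ties alphabetical) gets sent to the lowest-numbered state that keeps every Accept/Reject pair distinguishable — a pair clashes when both reach the same state with identical unread suffix — and to a fresh state only if none does.
a: 0a undefined. 0a->0: no, abbb/aaaabbb meet in 0 with "bbb" left. Open state 1: 0a->1.
b: 0b undefined. 0b->0: no, bbaaaa/bbbaaaa meet in 1 with "aaa" left. 0b->1: no, a/b meet in 1. Open state 2: 0b->2.
aa: 1a undefined. 1a->0: ok.
ab: 1b undefined. 1b->0: ok.
ba: 2a undefined. 2a->0: ok.
bb: 2b undefined. 2b->0: no, bbaaaa/abab meet in 0. 2b->1: ok.
All examples now run through 3 states with every (state, symbol) defined. Accept strings end in {1}, Reject strings end in {0,2}; accept={1}.

states=3 start=0 accept={1} delta: 0a->1 0b->2 1a->0 1b->0 2a->0 2b->1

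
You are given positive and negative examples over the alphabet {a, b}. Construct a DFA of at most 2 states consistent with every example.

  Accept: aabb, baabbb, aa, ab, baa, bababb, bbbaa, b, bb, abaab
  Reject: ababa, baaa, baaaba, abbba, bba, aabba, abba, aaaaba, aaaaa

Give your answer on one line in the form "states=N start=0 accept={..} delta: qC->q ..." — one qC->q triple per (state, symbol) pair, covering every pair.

states=2 start=0 accept={0} delta: 0a->1 0b->0 1a->0 1b->0

Grow the machine one transition at a time. Run the examples from 0; the earliest place one falls off (shortest prefix, ties alphabetical) gets sent to the lowest-numbered state that keeps every Accept/Reject pair distinguishable — a pair clashes when both reach the same state with identical unread suffix — and to a fresh state only if none does.
a: 0a undefined. 0a->0: no, aa/aaaaa meet in 0. Open state 1: 0a->1.
b: 0b undefined. 0b->0: ok.
aa: 1a undefined. 1a->0: ok.
ab: 1b undefined. 1b->0: ok.
All examples now run through 2 states with every (state, symbol) defined. Accept strings end in {0}, Reject strings end in {1}; accept={0}.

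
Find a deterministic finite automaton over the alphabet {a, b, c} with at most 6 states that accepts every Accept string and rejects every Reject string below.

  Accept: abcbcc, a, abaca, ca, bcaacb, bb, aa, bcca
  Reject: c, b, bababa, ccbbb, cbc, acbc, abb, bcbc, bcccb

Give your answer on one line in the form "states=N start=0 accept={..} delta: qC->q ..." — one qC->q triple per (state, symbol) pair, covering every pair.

Fold the examples into a partial DFA from state 0: repeatedly fix the first undefined (state, symbol) met by the shortest-then-alphabetical prefix, trying targets in increasing order and rejecting any under which an Accept and a Reject string meet in one state with the same remainder; add a state when all current targets are rejected. Accepting states are where Accept strings end.
a: 0a undefined. 0a->0: no, bb/abb meet in 0 with "bb" left. Open state 1: 0a->1.
b: 0b undefined. 0b->0: no, bb/b meet in 0. 0b->1: no, a/b meet in 1. Open state 2: 0b->2.
c: 0c undefined. 0c->0: ok.
aa: 1a undefined. 1a->0: no, aa/c meet in 0. 1a->1: ok.
ab: 1b undefined. 1b->0: ok.
ac: 1c undefined. 1c->0: ok.
ba: 2a undefined. 2a->0: ok.
bb: 2b undefined. 2b->0: no, bb/c meet in 0. 2b->1: ok.
bc: 2c undefined. 2c->0: no, abcbcc/c meet in 0. 2c->1: no, abcbcc/c meet in 0. 2c->2: no, abcbcc/b meet in 2. Open state 3: 2c->3.
bca: 3a undefined. 3a->0: no, bcaacb/b meet in 2. 3a->1: no, bcaacb/b meet in 2. 3a->2: no, bcaacb/b meet in 2. 3a->3: ok.
bcb: 3b undefined. 3b->0: ok.
bcc: 3c undefined. 3c->0: no, abcbcc/c meet in 0. 3c->1: no, bcaacb/c meet in 0. 3c->2: no, abcbcc/b meet in 2. 3c->3: no, abcbcc/cbc meet in 3. Open state 4: 3c->4.
bcca: 4a undefined. 4a->0: no, bcca/c meet in 0. 4a->1: ok.
bccc: 4c undefined. 4c->0: ok.
bcaacb: 4b undefined. 4b->0: no, bcaacb/c meet in 0. 4b->1: ok.
All examples now run through 5 states with every (state, symbol) defined. Accept strings end in {1,4}, Reject strings end in {0,2,3}; accept={1,4}.

states=5 start=0 accept={1,4} delta: 0a->1 0b->2 0c->0 1a->1 1b->0 1c->0 2a->0 2b->1 2c->3 3a->3 3b->0 3c->4 4a->1 4b->1 4c->0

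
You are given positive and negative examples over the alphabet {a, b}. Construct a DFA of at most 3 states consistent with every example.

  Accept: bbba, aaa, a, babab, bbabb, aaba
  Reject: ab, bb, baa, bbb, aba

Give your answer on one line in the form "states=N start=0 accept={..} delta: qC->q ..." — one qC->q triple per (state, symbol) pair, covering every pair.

states=3 start=0 accept={1} delta: 0a->1 0b->0 1a->0 1b->2 2a->2 2b->1

State merging on the prefix tree: take the shortest (then alphabetical) example prefix whose next move is undefined and point that move at state 0, else 1, else 2, ...; a target is out if some Accept/Reject pair would then sit in one state with the same input left (inseparable). If every existing state is out, open a new one.
a: 0a undefined. 0a->0: no, aaba/aba meet in 0 with "ba" left. Open state 1: 0a->1.
b: 0b undefined. 0b->0: ok.
aa: 1a undefined. 1a->0: ok.
ab: 1b undefined. 1b->0: no, bbba/aba meet in 1. 1b->1: no, bbba/ab meet in 1. Open state 2: 1b->2.
aba: 2a undefined. 2a->0: no, babab/bb meet in 0. 2a->1: no, bbba/aba meet in 1. 2a->2: ok.
babab: 2b undefined. 2b->0: no, babab/bb meet in 0. 2b->1: ok.
All examples now run through 3 states with every (state, symbol) defined. Accept strings end in {1}, Reject strings end in {0,2}; accept={1}.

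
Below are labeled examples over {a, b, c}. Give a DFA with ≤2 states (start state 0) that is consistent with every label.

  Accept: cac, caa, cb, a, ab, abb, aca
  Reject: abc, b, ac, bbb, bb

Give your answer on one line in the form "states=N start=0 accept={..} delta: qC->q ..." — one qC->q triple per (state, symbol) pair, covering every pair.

Fold the examples into a partial DFA from state 0: repeatedly fix the first undefined (state, symbol) met by the shortest-then-alphabetical prefix, trying targets in increasing order and rejecting any under which an Accept and a Reject string meet in one state with the same remainder; add a state when all current targets are rejected. Accepting states are where Accept strings end.
a: 0a undefined. 0a->0: no, ab/b meet in 0 with "b" left. Open state 1: 0a->1.
b: 0b undefined. 0b->0: ok.
c: 0c undefined. 0c->0: no, cac/ac meet in 1 with "c" left. 0c->1: ok.
ab: 1b undefined. 1b->0: no, cb/b meet in 0. 1b->1: ok.
ac: 1c undefined. 1c->0: ok.
ca: 1a undefined. 1a->0: ok.
All examples now run through 2 states with every (state, symbol) defined. Accept strings end in {1}, Reject strings end in {0}; accept={1}.

states=2 start=0 accept={1} delta: 0a->1 0b->0 0c->1 1a->0 1b->1 1c->0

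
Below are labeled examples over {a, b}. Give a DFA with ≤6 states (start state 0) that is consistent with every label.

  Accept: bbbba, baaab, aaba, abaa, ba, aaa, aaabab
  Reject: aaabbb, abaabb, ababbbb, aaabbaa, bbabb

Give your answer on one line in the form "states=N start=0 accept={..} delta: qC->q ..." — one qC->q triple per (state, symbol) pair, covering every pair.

states=4 start=0 accept={0,1} delta: 0a->0 0b->1 1a->0 1b->2 2a->2 2b->3 3a->0 3b->3

State merging on the prefix tree: take the shortest (then alphabetical) example prefix whose next move is undefined and point that move at state 0, else 1, else 2, ...; a target is out if some Accept/Reject pair would then sit in one state with the same input left (inseparable). If every existing state is out, open a new one.
a: 0a undefined. 0a->0: ok.
b: 0b undefined. 0b->0: no, bbbba/aaabbb meet in 0. Open state 1: 0b->1.
ba: 1a undefined. 1a->0: ok.
bb: 1b undefined. 1b->0: no, bbbba/abaabb meet in 0. 1b->1: no, bbbba/aaabbaa meet in 0. Open state 2: 1b->2.
bba: 2a undefined. 2a->0: no, aaba/aaabbaa meet in 0. 2a->1: no, aaba/aaabbaa meet in 0. 2a->2: ok.
bbb: 2b undefined. 2b->0: no, bbbba/aaabbb meet in 0. 2b->1: no, bbbba/abaabb meet in 2. 2b->2: no, bbbba/aaabbb meet in 2. Open state 3: 2b->3.
bbbb: 3b undefined. 3b->0: no, bbbba/ababbbb meet in 0. 3b->1: no, baaab/ababbbb meet in 1. 3b->2: no, bbbba/abaabb meet in 2. 3b->3: ok.
bbbba: 3a undefined. 3a->0: ok.
All examples now run through 4 states with every (state, symbol) defined. Accept strings end in {0,1}, Reject strings end in {2,3}; accept={0,1}.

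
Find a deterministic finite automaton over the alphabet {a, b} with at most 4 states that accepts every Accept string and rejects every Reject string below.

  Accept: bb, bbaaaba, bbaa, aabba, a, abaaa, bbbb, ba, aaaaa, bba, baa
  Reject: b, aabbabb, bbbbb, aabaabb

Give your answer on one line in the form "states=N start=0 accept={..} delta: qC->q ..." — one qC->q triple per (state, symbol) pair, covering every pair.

states=4 start=0 accept={0,2,3} delta: 0a->0 0b->1 1a->2 1b->2 2a->3 2b->1 3a->0 3b->0

State merging on the prefix tree: take the shortest (then alphabetical) example prefix whose next move is undefined and point that move at state 0, else 1, else 2, ...; a target is out if some Accept/Reject pair would then sit in one state with the same input left (inseparable). If every existing state is out, open a new one.
a: 0a undefined. 0a->0: ok.
b: 0b undefined. 0b->0: no, bb/b meet in 0. Open state 1: 0b->1.
ba: 1a undefined. 1a->0: no, bb/aabaabb meet in 1 with "b" left. 1a->1: no, abaaa/b meet in 1. Open state 2: 1a->2.
bb: 1b undefined. 1b->0: no, bb/aabbabb meet in 0. 1b->1: no, bb/b meet in 1. 1b->2: ok.
baa: 2a undefined. 2a->0: no, bb/aabbabb meet in 2. 2a->1: no, bbaaaba/b meet in 1. 2a->2: no, bbbb/aabbabb meet in 2 with "bb" left. Open state 3: 2a->3.
bbb: 2b undefined. 2b->0: no, bb/bbbbb meet in 2. 2b->1: ok.
bbaa: 3a undefined. 3a->0: ok.
aabaab: 3b undefined. 3b->0: ok.
All examples now run through 4 states with every (state, symbol) defined. Accept strings end in {0,2,3}, Reject strings end in {1}; accept={0,2,3}.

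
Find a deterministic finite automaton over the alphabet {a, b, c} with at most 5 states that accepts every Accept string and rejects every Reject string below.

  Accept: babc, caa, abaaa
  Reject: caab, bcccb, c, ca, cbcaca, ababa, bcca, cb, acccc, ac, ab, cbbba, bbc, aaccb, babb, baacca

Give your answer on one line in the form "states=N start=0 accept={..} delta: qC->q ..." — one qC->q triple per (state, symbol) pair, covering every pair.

states=5 start=0 accept={3} delta: 0a->0 0b->1 0c->1 1a->2 1b->0 1c->0 2a->3 2b->4 2c->0 3a->3 3b->0 3c->0 4a->0 4b->0 4c->3

State merging on the prefix tree: take the shortest (then alphabetical) example prefix whose next move is undefined and point that move at state 0, else 1, else 2, ...; a target is out if some Accept/Reject pair would then sit in one state with the same input left (inseparable). If every existing state is out, open a new one.
a: 0a undefined. 0a->0: ok.
b: 0b undefined. 0b->0: no, babc/c meet in 0 with "c" left. Open state 1: 0b->1.
c: 0c undefined. 0c->0: no, caa/c meet in 0. 0c->1: ok.
ba: 1a undefined. 1a->0: no, caa/ca meet in 0. 1a->1: no, babc/bbc meet in 1 with "bc" left. Open state 2: 1a->2.
bb: 1b undefined. 1b->0: ok.
bc: 1c undefined. 1c->0: ok.
baa: 2a undefined. 2a->0: no, caa/cb meet in 0. 2a->1: no, caa/bcccb meet in 1. 2a->2: no, caa/ca meet in 2. Open state 3: 2a->3.
bab: 2b undefined. 2b->0: no, babc/bcccb meet in 1. 2b->1: no, babc/cb meet in 0. 2b->2: no, caa/ababa meet in 3. 2b->3: no, abaaa/ababa meet in 3 with "a" left. Open state 4: 2b->4.
baac: 3c undefined. 3c->0: ok.
babb: 4b undefined. 4b->0: ok.
babc: 4c undefined. 4c->0: no, babc/cb meet in 0. 4c->1: no, babc/bcccb meet in 1. 4c->2: no, babc/ca meet in 2. 4c->3: ok.
caab: 3b undefined. 3b->0: ok.
abaaa: 3a undefined. 3a->0: no, abaaa/caab meet in 0. 3a->1: no, abaaa/bcccb meet in 1. 3a->2: no, abaaa/ca meet in 2. 3a->3: ok.
ababa: 4a undefined. 4a->0: ok.
cbcac: 2c undefined. 2c->0: ok.
All examples now run through 5 states with every (state, symbol) defined. Accept strings end in {3}, Reject strings end in {0,1,2}; accept={3}.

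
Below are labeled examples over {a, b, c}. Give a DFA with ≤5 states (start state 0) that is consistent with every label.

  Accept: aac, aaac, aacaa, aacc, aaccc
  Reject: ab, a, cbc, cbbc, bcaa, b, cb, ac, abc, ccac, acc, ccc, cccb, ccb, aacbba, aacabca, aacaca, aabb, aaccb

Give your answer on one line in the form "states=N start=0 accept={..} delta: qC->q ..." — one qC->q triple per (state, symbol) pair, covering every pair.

State merging on the prefix tree: take the shortest (then alphabetical) example prefix whose next move is undefined and point that move at state 0, else 1, else 2, ...; a target is out if some Accept/Reject pair would then sit in one state with the same input left (inseparable). If every existing state is out, open a new one.
a: 0a undefined. 0a->0: no, aac/ac meet in 0 with "c" left. Open state 1: 0a->1.
b: 0b undefined. 0b->0: ok.
c: 0c undefined. 0c->0: ok.
aa: 1a undefined. 1a->0: no, aac/cbc meet in 0. 1a->1: no, aac/ac meet in 1 with "c" left. Open state 2: 1a->2.
ab: 1b undefined. 1b->0: ok.
ac: 1c undefined. 1c->0: ok.
aaa: 2a undefined. 2a->0: no, aaac/ab meet in 0. 2a->1: no, aaac/ab meet in 0. 2a->2: ok.
aab: 2b undefined. 2b->0: ok.
aac: 2c undefined. 2c->0: no, aac/ab meet in 0. 2c->1: no, aac/a meet in 1. 2c->2: no, aac/bcaa meet in 2. Open state 3: 2c->3.
aaca: 3a undefined. 3a->0: no, aacaa/a meet in 1. 3a->1: no, aacaa/bcaa meet in 2. 3a->2: no, aacaa/bcaa meet in 2. 3a->3: ok.
aacb: 3b undefined. 3b->0: ok.
aacc: 3c undefined. 3c->0: no, aacc/ab meet in 0. 3c->1: no, aacc/a meet in 1. 3c->2: no, aacc/bcaa meet in 2. 3c->3: no, aac/aacaca meet in 3. Open state 4: 3c->4.
aaccb: 4b undefined. 4b->0: ok.
aaccc: 4c undefined. 4c->0: no, aaccc/ab meet in 0. 4c->1: no, aaccc/a meet in 1. 4c->2: no, aaccc/bcaa meet in 2. 4c->3: ok.
aacaca: 4a undefined. 4a->0: ok.
All examples now run through 5 states with every (state, symbol) defined. Accept strings end in {3,4}, Reject strings end in {0,1,2}; accept={3,4}.

states=5 start=0 accept={3,4} delta: 0a->1 0b->0 0c->0 1a->2 1b->0 1c->0 2a->2 2b->0 2c->3 3a->3 3b->0 3c->4 4a->0 4b->0 4c->3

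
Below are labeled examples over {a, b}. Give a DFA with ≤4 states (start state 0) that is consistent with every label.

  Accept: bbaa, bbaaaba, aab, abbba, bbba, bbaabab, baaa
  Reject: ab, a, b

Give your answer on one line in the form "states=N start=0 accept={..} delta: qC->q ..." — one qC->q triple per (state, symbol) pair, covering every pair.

states=4 start=0 accept={0,2,3} delta: 0a->1 0b->1 1a->2 1b->1 2a->3 2b->0 3a->0 3b->1

Fold the examples into a partial DFA from state 0: repeatedly fix the first undefined (state, symbol) met by the shortest-then-alphabetical prefix, trying targets in increasing order and rejecting any under which an Accept and a Reject string meet in one state with the same remainder; add a state when all current targets are rejected. Accepting states are where Accept strings end.
a: 0a undefined. 0a->0: no, aab/ab meet in 0 with "b" left. Open state 1: 0a->1.
b: 0b undefined. 0b->0: no, bbba/a meet in 1. 0b->1: ok.
aa: 1a undefined. 1a->0: no, aab/a meet in 1. 1a->1: no, aab/ab meet in 1 with "b" left. Open state 2: 1a->2.
ab: 1b undefined. 1b->0: no, abbba/a meet in 1. 1b->1: ok.
aab: 2b undefined. 2b->0: ok.
baa: 2a undefined. 2a->0: no, baaa/ab meet in 1. 2a->1: no, bbaa/ab meet in 1. 2a->2: no, bbaaaba/ab meet in 1. Open state 3: 2a->3.
baaa: 3a undefined. 3a->0: ok.
bbaab: 3b undefined. 3b->0: no, bbaabab/ab meet in 1. 3b->1: ok.
All examples now run through 4 states with every (state, symbol) defined. Accept strings end in {0,2,3}, Reject strings end in {1}; accept={0,2,3}.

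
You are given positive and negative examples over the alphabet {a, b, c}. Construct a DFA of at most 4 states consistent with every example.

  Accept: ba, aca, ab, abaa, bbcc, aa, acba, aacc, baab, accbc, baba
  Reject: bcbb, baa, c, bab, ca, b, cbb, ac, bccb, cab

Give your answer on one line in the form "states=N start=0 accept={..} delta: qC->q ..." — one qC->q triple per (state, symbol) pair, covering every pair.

State merging on the prefix tree: take the shortest (then alphabetical) example prefix whose next move is undefined and point that move at state 0, else 1, else 2, ...; a target is out if some Accept/Reject pair would then sit in one state with the same input left (inseparable). If every existing state is out, open a new one.
a: 0a undefined. 0a->0: no, aca/ca meet in 0 with "ca" left. Open state 1: 0a->1.
b: 0b undefined. 0b->0: no, ab/bab meet in 1 with "b" left. 0b->1: ok.
c: 0c undefined. 0c->0: no, ab/cbb meet in 1 with "b" left. 0c->1: no, ba/ca meet in 1 with "a" left. Open state 2: 0c->2.
aa: 1a undefined. 1a->0: ok.
ab: 1b undefined. 1b->0: ok.
ac: 1c undefined. 1c->0: no, ba/bcbb meet in 0. 1c->1: no, ba/bccb meet in 0. 1c->2: no, aca/ca meet in 2 with "a" left. Open state 3: 1c->3.
ca: 2a undefined. 2a->0: no, ba/ca meet in 0. 2a->1: no, ba/cab meet in 0. 2a->2: ok.
cb: 2b undefined. 2b->0: no, ba/cab meet in 0. 2b->1: no, ba/cbb meet in 0. 2b->2: ok.
aca: 3a undefined. 3a->0: ok.
acb: 3b undefined. 3b->0: no, acba/bcbb meet in 1. 3b->1: no, ba/bcbb meet in 0. 3b->2: no, acba/bcbb meet in 2. 3b->3: ok.
acc: 3c undefined. 3c->0: no, accbc/bcbb meet in 3. 3c->1: no, ba/bccb meet in 0. 3c->2: ok.
aacc: 2c undefined. 2c->0: ok.
All examples now run through 4 states with every (state, symbol) defined. Accept strings end in {0}, Reject strings end in {1,2,3}; accept={0}.

states=4 start=0 accept={0} delta: 0a->1 0b->1 0c->2 1a->0 1b->0 1c->3 2a->2 2b->2 2c->0 3a->0 3b->3 3c->2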